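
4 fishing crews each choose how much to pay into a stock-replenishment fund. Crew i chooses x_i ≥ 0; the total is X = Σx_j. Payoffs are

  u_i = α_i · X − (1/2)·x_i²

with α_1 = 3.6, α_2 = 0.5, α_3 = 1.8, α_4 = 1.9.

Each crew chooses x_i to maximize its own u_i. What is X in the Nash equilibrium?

7.8

Crew i's FOC: ∂u_i/∂x_i = α_i − x_i = 0, so x_i* = α_i.
NE contributions = (3.6, 0.5, 1.8, 1.9); X = 7.8.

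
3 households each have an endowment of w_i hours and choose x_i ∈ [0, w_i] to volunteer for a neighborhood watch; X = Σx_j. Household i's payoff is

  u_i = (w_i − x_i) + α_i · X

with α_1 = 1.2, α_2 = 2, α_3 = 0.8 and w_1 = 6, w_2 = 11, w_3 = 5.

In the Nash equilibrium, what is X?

∂u_i/∂x_i = α_i − 1, so household i contributes w_i if α_i > 1, else 0.
α_i > 1 for i ∈ {1, 2}; NE contributions (6, 11, 0), X = 17.

17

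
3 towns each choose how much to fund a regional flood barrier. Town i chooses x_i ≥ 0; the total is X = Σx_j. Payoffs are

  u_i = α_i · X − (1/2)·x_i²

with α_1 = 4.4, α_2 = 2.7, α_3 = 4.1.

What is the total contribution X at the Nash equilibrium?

Town i's FOC: ∂u_i/∂x_i = α_i − x_i = 0, so x_i* = α_i.
NE contributions = (4.4, 2.7, 4.1); X = 11.2.

11.2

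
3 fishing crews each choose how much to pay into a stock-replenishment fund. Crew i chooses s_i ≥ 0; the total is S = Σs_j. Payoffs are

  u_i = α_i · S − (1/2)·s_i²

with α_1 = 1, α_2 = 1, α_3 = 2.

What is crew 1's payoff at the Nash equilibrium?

Crew i's FOC: ∂u_i/∂s_i = α_i − s_i = 0, so s_i* = α_i.
NE contributions = (1, 1, 2); S = 4.
u_1 = α_1·S − ½·(s_1)² = 1·4 − ½·1² = 3.5.

3.5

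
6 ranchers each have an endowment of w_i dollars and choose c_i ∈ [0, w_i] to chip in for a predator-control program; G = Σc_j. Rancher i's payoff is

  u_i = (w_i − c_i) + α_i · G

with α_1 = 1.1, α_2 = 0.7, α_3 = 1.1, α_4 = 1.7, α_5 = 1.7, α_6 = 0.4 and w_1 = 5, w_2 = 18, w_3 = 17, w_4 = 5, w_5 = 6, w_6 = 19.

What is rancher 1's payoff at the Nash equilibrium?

36.3

∂u_i/∂c_i = α_i − 1, so rancher i contributes w_i if α_i > 1, else 0.
α_i > 1 for i ∈ {1, 3, 4, 5}; NE contributions (5, 0, 17, 5, 6, 0), G = 33.
u_1 = (5 − 5) + 1.1·33 = 36.3.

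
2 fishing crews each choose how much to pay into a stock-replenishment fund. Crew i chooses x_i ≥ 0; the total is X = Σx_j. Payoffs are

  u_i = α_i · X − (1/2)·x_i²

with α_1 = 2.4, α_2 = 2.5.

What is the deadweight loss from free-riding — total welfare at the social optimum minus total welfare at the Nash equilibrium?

Crew i's FOC: ∂u_i/∂x_i = α_i − x_i = 0, so x_i* = α_i.
NE contributions = (2.4, 2.5); X = 4.9.
W^NE = (Σα)·X − ½Σα_i² = 4.9² − ½·12.01 = 18.005.
Planner sets x_i = Σα_j = 4.9 for every i, so X^SO = 2·4.9 = 9.8.
W^SO = (Σα)·X^SO − ½·2·(Σα)² = (2/2)·4.9² = 24.01.
Deadweight loss = W^SO − W^NE = 6.005.

6.005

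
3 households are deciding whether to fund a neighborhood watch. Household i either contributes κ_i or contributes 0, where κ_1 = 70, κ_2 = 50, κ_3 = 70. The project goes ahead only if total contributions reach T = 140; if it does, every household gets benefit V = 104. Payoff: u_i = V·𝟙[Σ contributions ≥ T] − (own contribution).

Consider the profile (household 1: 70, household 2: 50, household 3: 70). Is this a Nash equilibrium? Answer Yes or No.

No

Total = 190 ≥ 140: provided.
Household 1 (pledges 70, payoff 34): dropping to 0 → total 120, payoff 0. No gain.
Household 2 (pledges 50, payoff 54): dropping to 0 → total 140, payoff 104. Profitable deviation.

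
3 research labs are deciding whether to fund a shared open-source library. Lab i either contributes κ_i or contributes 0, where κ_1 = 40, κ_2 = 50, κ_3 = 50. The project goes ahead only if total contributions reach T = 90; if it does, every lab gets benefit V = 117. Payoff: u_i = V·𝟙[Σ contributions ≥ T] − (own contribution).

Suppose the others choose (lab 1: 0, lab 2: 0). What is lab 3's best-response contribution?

Others' total = 0. Even contributing 50 gives 50 < 90: no benefit either way.
Best response: 0.

0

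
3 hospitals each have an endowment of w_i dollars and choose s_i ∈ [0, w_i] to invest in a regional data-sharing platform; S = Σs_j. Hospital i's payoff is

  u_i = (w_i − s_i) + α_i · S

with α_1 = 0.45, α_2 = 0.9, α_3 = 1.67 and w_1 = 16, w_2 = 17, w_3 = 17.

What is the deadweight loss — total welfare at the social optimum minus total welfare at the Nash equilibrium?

66.66

∂u_i/∂s_i = α_i − 1, so hospital i contributes w_i if α_i > 1, else 0.
α_i > 1 for i ∈ {3}; NE contributions (0, 0, 17), S = 17.
W^NE = Σw_i − S^NE + (Σα_i)·S^NE = 50 + 2.02·17 = 84.34.
Planner: ∂(Σu_j)/∂s_i = Σα_j − 1 = 2.02 > 0, so everyone contributes w_i; S^SO = 50, W^SO = 50 + 2.02·50 = 151.
Deadweight loss = 66.66.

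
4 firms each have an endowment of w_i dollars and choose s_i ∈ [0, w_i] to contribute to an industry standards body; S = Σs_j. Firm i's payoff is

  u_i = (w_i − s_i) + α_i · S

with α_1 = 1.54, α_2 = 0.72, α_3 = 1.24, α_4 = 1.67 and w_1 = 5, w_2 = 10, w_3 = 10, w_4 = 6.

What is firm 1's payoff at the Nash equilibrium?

∂u_i/∂s_i = α_i − 1, so firm i contributes w_i if α_i > 1, else 0.
α_i > 1 for i ∈ {1, 3, 4}; NE contributions (5, 0, 10, 6), S = 21.
u_1 = (5 − 5) + 1.54·21 = 32.34.

32.34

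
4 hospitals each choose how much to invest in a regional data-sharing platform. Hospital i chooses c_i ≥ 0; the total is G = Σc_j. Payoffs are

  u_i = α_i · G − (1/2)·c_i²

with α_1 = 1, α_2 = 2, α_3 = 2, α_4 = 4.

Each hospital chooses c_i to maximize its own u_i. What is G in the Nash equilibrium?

9

Hospital i's FOC: ∂u_i/∂c_i = α_i − c_i = 0, so c_i* = α_i.
NE contributions = (1, 2, 2, 4); G = 9.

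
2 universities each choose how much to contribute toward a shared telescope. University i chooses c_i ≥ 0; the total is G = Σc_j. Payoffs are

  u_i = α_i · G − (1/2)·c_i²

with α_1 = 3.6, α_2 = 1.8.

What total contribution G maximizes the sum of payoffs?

Planner FOC: ∂(Σu_j)/∂c_i = (Σα_j) − c_i = 0, so c_i^SO = Σα_j = 5.4 for every i; G^SO = 10.8.

10.8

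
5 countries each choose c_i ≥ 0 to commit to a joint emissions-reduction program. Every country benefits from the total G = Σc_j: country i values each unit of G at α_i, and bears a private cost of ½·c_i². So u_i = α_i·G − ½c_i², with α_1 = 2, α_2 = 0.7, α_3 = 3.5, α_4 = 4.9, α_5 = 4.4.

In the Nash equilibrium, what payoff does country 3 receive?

Country i's FOC: ∂u_i/∂c_i = α_i − c_i = 0, so c_i* = α_i.
NE contributions = (2, 0.7, 3.5, 4.9, 4.4); G = 15.5.
u_3 = α_3·G − ½·(c_3)² = 3.5·15.5 − ½·3.5² = 48.125.

48.125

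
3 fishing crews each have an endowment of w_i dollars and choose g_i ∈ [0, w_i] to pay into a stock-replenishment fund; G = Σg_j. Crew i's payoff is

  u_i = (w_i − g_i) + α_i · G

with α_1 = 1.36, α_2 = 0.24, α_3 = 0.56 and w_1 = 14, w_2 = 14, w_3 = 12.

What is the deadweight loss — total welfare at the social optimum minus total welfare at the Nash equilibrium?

30.16

∂u_i/∂g_i = α_i − 1, so crew i contributes w_i if α_i > 1, else 0.
α_i > 1 for i ∈ {1}; NE contributions (14, 0, 0), G = 14.
W^NE = Σw_i − G^NE + (Σα_i)·G^NE = 40 + 1.16·14 = 56.24.
Planner: ∂(Σu_j)/∂g_i = Σα_j − 1 = 1.16 > 0, so everyone contributes w_i; G^SO = 40, W^SO = 40 + 1.16·40 = 86.4.
Deadweight loss = 30.16.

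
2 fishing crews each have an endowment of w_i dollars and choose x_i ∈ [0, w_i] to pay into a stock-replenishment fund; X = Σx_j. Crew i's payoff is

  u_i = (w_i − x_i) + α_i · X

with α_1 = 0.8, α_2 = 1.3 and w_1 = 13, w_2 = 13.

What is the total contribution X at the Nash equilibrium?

13

∂u_i/∂x_i = α_i − 1, so crew i contributes w_i if α_i > 1, else 0.
α_i > 1 for i ∈ {2}; NE contributions (0, 13), X = 13.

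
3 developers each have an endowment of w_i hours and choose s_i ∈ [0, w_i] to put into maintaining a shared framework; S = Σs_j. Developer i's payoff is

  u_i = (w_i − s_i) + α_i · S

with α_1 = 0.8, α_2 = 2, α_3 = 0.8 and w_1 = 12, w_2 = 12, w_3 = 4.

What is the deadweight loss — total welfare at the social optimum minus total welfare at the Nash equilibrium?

41.6

∂u_i/∂s_i = α_i − 1, so developer i contributes w_i if α_i > 1, else 0.
α_i > 1 for i ∈ {2}; NE contributions (0, 12, 0), S = 12.
W^NE = Σw_i − S^NE + (Σα_i)·S^NE = 28 + 2.6·12 = 59.2.
Planner: ∂(Σu_j)/∂s_i = Σα_j − 1 = 2.6 > 0, so everyone contributes w_i; S^SO = 28, W^SO = 28 + 2.6·28 = 100.8.
Deadweight loss = 41.6.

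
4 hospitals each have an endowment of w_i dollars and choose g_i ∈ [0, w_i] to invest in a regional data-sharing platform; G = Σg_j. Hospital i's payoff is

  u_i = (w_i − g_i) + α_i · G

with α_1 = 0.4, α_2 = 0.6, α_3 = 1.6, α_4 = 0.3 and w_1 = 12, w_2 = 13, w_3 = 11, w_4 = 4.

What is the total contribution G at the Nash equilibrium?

∂u_i/∂g_i = α_i − 1, so hospital i contributes w_i if α_i > 1, else 0.
α_i > 1 for i ∈ {3}; NE contributions (0, 0, 11, 0), G = 11.

11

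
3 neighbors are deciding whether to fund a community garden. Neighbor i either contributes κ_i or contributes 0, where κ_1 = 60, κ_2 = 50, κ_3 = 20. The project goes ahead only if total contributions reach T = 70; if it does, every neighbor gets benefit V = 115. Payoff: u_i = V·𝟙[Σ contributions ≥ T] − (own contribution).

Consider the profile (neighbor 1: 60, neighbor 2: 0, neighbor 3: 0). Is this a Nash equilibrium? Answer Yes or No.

No

Total = 60 < 70: not provided.
Neighbor 1 (pledges 60, payoff -60): dropping to 0 → total 0, payoff 0. Profitable deviation.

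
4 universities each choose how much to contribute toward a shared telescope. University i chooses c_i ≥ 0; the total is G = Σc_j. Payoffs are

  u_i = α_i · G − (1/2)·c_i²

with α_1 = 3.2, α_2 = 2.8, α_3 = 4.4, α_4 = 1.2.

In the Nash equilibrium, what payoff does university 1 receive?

University i's FOC: ∂u_i/∂c_i = α_i − c_i = 0, so c_i* = α_i.
NE contributions = (3.2, 2.8, 4.4, 1.2); G = 11.6.
u_1 = α_1·G − ½·(c_1)² = 3.2·11.6 − ½·3.2² = 32.

32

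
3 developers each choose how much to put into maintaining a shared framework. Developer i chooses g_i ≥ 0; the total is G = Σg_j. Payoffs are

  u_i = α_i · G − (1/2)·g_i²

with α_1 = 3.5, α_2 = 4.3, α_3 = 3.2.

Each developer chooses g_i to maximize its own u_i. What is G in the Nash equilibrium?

11

Developer i's FOC: ∂u_i/∂g_i = α_i − g_i = 0, so g_i* = α_i.
NE contributions = (3.5, 4.3, 3.2); G = 11.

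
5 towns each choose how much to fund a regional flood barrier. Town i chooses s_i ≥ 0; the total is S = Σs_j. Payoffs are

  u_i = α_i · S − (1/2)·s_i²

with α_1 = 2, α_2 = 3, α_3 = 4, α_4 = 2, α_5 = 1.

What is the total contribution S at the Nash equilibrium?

Town i's FOC: ∂u_i/∂s_i = α_i − s_i = 0, so s_i* = α_i.
NE contributions = (2, 3, 4, 2, 1); S = 12.

12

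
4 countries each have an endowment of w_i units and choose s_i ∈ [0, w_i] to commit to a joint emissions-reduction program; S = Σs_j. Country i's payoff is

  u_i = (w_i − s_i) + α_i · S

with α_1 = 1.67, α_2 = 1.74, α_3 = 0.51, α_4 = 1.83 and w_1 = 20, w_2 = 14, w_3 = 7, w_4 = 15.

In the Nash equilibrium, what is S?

∂u_i/∂s_i = α_i − 1, so country i contributes w_i if α_i > 1, else 0.
α_i > 1 for i ∈ {1, 2, 4}; NE contributions (20, 14, 0, 15), S = 49.

49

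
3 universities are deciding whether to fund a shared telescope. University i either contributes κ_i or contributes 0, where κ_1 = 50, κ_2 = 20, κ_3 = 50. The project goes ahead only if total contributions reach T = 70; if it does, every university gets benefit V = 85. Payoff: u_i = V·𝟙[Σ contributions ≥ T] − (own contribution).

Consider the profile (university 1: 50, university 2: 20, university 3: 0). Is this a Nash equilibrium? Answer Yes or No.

Yes

Total = 70 ≥ 70: provided.
University 1 (pledges 50, payoff 35): dropping to 0 → total 20, payoff 0. No gain.
University 2 (pledges 20, payoff 65): dropping to 0 → total 50, payoff 0. No gain.
University 3 (pledges 0, payoff 85): pledging 50 → total 120, payoff 35. No gain.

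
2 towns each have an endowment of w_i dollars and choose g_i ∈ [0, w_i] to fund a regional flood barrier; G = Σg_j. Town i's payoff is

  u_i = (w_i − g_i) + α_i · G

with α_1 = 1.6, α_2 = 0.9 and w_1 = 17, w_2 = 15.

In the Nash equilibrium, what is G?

17

∂u_i/∂g_i = α_i − 1, so town i contributes w_i if α_i > 1, else 0.
α_i > 1 for i ∈ {1}; NE contributions (17, 0), G = 17.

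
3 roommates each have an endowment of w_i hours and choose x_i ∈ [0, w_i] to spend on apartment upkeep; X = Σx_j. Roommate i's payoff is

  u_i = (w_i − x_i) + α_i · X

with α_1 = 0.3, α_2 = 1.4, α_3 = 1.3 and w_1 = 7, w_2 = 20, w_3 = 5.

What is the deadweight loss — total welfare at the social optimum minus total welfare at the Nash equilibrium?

14

∂u_i/∂x_i = α_i − 1, so roommate i contributes w_i if α_i > 1, else 0.
α_i > 1 for i ∈ {2, 3}; NE contributions (0, 20, 5), X = 25.
W^NE = Σw_i − X^NE + (Σα_i)·X^NE = 32 + 2·25 = 82.
Planner: ∂(Σu_j)/∂x_i = Σα_j − 1 = 2 > 0, so everyone contributes w_i; X^SO = 32, W^SO = 32 + 2·32 = 96.
Deadweight loss = 14.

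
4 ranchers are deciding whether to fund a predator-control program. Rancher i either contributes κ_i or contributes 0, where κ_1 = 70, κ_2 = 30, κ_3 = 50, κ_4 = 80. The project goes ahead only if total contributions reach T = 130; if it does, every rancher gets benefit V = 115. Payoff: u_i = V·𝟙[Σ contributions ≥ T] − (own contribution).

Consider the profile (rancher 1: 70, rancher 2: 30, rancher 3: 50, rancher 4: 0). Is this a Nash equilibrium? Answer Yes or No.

Yes

Total = 150 ≥ 130: provided.
Rancher 1 (pledges 70, payoff 45): dropping to 0 → total 80, payoff 0. No gain.
Rancher 2 (pledges 30, payoff 85): dropping to 0 → total 120, payoff 0. No gain.
Rancher 3 (pledges 50, payoff 65): dropping to 0 → total 100, payoff 0. No gain.
Rancher 4 (pledges 0, payoff 115): pledging 80 → total 230, payoff 35. No gain.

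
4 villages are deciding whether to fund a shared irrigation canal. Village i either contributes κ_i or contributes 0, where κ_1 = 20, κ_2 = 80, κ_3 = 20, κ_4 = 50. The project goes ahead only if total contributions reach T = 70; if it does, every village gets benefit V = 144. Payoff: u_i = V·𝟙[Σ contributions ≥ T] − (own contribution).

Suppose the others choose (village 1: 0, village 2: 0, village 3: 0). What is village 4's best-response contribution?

0

Others' total = 0. Even contributing 50 gives 50 < 70: no benefit either way.
Best response: 0.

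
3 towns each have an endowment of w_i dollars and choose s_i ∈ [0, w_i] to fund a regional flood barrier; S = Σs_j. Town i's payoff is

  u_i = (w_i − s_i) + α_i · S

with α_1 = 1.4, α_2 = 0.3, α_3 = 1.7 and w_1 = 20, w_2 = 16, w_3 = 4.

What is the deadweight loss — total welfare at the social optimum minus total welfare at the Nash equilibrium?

∂u_i/∂s_i = α_i − 1, so town i contributes w_i if α_i > 1, else 0.
α_i > 1 for i ∈ {1, 3}; NE contributions (20, 0, 4), S = 24.
W^NE = Σw_i − S^NE + (Σα_i)·S^NE = 40 + 2.4·24 = 97.6.
Planner: ∂(Σu_j)/∂s_i = Σα_j − 1 = 2.4 > 0, so everyone contributes w_i; S^SO = 40, W^SO = 40 + 2.4·40 = 136.
Deadweight loss = 38.4.

38.4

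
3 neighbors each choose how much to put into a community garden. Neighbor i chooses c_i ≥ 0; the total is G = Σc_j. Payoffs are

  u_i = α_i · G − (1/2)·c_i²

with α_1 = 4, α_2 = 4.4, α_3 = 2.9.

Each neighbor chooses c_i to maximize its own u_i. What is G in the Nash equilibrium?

Neighbor i's FOC: ∂u_i/∂c_i = α_i − c_i = 0, so c_i* = α_i.
NE contributions = (4, 4.4, 2.9); G = 11.3.

11.3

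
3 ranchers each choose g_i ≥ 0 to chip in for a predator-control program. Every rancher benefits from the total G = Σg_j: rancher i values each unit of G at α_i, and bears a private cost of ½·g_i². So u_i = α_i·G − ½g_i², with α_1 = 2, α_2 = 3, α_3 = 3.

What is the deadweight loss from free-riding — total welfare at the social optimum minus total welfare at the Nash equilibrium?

43

Rancher i's FOC: ∂u_i/∂g_i = α_i − g_i = 0, so g_i* = α_i.
NE contributions = (2, 3, 3); G = 8.
W^NE = (Σα)·G − ½Σα_i² = 8² − ½·22 = 53.
Planner sets g_i = Σα_j = 8 for every i, so G^SO = 3·8 = 24.
W^SO = (Σα)·G^SO − ½·3·(Σα)² = (3/2)·8² = 96.
Deadweight loss = W^SO − W^NE = 43.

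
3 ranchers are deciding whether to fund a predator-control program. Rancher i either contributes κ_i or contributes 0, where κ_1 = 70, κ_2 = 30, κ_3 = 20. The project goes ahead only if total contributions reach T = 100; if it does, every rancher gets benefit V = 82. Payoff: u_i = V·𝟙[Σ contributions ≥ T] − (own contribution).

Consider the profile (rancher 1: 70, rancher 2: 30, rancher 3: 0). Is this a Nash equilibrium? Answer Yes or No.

Yes

Total = 100 ≥ 100: provided.
Rancher 1 (pledges 70, payoff 12): dropping to 0 → total 30, payoff 0. No gain.
Rancher 2 (pledges 30, payoff 52): dropping to 0 → total 70, payoff 0. No gain.
Rancher 3 (pledges 0, payoff 82): pledging 20 → total 120, payoff 62. No gain.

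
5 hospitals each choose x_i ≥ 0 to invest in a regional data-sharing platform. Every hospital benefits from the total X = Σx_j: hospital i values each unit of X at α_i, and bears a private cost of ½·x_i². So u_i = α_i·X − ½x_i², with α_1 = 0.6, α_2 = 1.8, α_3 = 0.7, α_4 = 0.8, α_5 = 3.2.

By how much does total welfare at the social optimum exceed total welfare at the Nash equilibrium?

Hospital i's FOC: ∂u_i/∂x_i = α_i − x_i = 0, so x_i* = α_i.
NE contributions = (0.6, 1.8, 0.7, 0.8, 3.2); X = 7.1.
W^NE = (Σα)·X − ½Σα_i² = 7.1² − ½·14.97 = 42.925.
Planner sets x_i = Σα_j = 7.1 for every i, so X^SO = 5·7.1 = 35.5.
W^SO = (Σα)·X^SO − ½·5·(Σα)² = (5/2)·7.1² = 126.025.
Deadweight loss = W^SO − W^NE = 83.1.

83.1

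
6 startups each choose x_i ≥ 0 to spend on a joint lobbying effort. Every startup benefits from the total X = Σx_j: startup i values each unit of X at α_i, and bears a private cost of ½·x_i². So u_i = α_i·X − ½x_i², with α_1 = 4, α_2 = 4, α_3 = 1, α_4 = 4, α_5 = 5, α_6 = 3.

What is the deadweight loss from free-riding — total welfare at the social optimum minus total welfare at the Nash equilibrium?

Startup i's FOC: ∂u_i/∂x_i = α_i − x_i = 0, so x_i* = α_i.
NE contributions = (4, 4, 1, 4, 5, 3); X = 21.
W^NE = (Σα)·X − ½Σα_i² = 21² − ½·83 = 399.5.
Planner sets x_i = Σα_j = 21 for every i, so X^SO = 6·21 = 126.
W^SO = (Σα)·X^SO − ½·6·(Σα)² = (6/2)·21² = 1323.
Deadweight loss = W^SO − W^NE = 923.5.

923.5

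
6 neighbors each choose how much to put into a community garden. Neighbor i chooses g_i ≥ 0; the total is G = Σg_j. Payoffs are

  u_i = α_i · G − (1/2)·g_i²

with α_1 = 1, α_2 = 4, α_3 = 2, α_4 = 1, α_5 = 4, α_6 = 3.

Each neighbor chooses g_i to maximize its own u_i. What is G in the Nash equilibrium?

Neighbor i's FOC: ∂u_i/∂g_i = α_i − g_i = 0, so g_i* = α_i.
NE contributions = (1, 4, 2, 1, 4, 3); G = 15.

15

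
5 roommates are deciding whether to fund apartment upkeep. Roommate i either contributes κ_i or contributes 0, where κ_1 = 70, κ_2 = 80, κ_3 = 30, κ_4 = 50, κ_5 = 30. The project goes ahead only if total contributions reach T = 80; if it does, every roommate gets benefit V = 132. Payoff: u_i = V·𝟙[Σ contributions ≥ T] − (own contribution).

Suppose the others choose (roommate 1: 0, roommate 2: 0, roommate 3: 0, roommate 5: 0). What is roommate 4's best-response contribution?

0

Others' total = 0. Even contributing 50 gives 50 < 80: no benefit either way.
Best response: 0.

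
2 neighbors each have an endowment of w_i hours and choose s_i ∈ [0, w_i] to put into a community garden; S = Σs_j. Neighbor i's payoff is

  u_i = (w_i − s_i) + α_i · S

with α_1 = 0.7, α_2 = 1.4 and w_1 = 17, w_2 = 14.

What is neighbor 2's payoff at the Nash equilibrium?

∂u_i/∂s_i = α_i − 1, so neighbor i contributes w_i if α_i > 1, else 0.
α_i > 1 for i ∈ {2}; NE contributions (0, 14), S = 14.
u_2 = (14 − 14) + 1.4·14 = 19.6.

19.6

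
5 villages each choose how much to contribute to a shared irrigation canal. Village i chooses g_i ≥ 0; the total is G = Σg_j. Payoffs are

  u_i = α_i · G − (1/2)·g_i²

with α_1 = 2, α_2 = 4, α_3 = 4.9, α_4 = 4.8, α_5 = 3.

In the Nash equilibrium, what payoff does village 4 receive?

Village i's FOC: ∂u_i/∂g_i = α_i − g_i = 0, so g_i* = α_i.
NE contributions = (2, 4, 4.9, 4.8, 3); G = 18.7.
u_4 = α_4·G − ½·(g_4)² = 4.8·18.7 − ½·4.8² = 78.24.

78.24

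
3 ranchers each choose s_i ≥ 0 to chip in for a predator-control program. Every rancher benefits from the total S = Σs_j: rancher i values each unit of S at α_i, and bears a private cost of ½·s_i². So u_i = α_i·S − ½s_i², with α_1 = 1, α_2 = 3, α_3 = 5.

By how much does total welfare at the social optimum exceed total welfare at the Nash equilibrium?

Rancher i's FOC: ∂u_i/∂s_i = α_i − s_i = 0, so s_i* = α_i.
NE contributions = (1, 3, 5); S = 9.
W^NE = (Σα)·S − ½Σα_i² = 9² − ½·35 = 63.5.
Planner sets s_i = Σα_j = 9 for every i, so S^SO = 3·9 = 27.
W^SO = (Σα)·S^SO − ½·3·(Σα)² = (3/2)·9² = 121.5.
Deadweight loss = W^SO − W^NE = 58.

58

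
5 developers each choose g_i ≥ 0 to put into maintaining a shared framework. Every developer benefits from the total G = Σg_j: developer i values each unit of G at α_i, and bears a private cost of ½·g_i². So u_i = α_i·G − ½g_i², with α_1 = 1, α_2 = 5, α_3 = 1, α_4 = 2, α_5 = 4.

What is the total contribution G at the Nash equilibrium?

Developer i's FOC: ∂u_i/∂g_i = α_i − g_i = 0, so g_i* = α_i.
NE contributions = (1, 5, 1, 2, 4); G = 13.

13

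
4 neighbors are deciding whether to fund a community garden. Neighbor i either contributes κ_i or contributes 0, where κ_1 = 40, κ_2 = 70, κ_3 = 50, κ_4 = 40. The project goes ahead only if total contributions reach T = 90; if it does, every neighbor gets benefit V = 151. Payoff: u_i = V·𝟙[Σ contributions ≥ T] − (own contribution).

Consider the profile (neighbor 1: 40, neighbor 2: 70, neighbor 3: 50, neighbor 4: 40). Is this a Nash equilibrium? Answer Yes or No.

Total = 200 ≥ 90: provided.
Neighbor 1 (pledges 40, payoff 111): dropping to 0 → total 160, payoff 151. Profitable deviation.

No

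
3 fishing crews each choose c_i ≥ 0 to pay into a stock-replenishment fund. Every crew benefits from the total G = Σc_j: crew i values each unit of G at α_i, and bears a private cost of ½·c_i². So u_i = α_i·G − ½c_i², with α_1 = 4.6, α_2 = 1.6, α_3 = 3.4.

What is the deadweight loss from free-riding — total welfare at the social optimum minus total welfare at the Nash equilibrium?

Crew i's FOC: ∂u_i/∂c_i = α_i − c_i = 0, so c_i* = α_i.
NE contributions = (4.6, 1.6, 3.4); G = 9.6.
W^NE = (Σα)·G − ½Σα_i² = 9.6² − ½·35.28 = 74.52.
Planner sets c_i = Σα_j = 9.6 for every i, so G^SO = 3·9.6 = 28.8.
W^SO = (Σα)·G^SO − ½·3·(Σα)² = (3/2)·9.6² = 138.24.
Deadweight loss = W^SO − W^NE = 63.72.

63.72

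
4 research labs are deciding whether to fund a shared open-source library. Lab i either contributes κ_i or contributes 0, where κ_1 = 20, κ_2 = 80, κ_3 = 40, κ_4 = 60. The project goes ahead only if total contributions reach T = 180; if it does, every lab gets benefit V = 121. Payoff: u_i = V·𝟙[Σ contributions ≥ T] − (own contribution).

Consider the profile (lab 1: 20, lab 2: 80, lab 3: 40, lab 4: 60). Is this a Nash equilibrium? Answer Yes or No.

No

Total = 200 ≥ 180: provided.
Lab 1 (pledges 20, payoff 101): dropping to 0 → total 180, payoff 121. Profitable deviation.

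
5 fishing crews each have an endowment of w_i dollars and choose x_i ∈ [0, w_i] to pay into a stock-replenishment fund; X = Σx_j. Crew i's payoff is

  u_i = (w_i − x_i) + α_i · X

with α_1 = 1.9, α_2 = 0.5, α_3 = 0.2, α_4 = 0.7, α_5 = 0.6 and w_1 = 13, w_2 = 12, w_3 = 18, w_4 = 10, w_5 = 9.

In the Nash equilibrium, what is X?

∂u_i/∂x_i = α_i − 1, so crew i contributes w_i if α_i > 1, else 0.
α_i > 1 for i ∈ {1}; NE contributions (13, 0, 0, 0, 0), X = 13.

13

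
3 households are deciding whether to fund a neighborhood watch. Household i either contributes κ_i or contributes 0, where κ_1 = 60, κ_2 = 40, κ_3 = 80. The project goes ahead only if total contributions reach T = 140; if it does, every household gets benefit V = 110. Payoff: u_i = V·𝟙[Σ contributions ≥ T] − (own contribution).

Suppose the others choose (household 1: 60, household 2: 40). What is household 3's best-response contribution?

80

Others' total = 100. Contributing 80 brings total to 180 ≥ 140: gain V − κ_3 = 30.
Best response: 80.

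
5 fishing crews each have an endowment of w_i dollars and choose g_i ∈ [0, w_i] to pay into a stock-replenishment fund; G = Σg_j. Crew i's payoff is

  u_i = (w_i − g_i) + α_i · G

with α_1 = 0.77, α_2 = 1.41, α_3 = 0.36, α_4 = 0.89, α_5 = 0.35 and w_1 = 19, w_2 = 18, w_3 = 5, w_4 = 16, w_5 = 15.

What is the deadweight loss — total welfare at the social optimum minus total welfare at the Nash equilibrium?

∂u_i/∂g_i = α_i − 1, so crew i contributes w_i if α_i > 1, else 0.
α_i > 1 for i ∈ {2}; NE contributions (0, 18, 0, 0, 0), G = 18.
W^NE = Σw_i − G^NE + (Σα_i)·G^NE = 73 + 2.78·18 = 123.04.
Planner: ∂(Σu_j)/∂g_i = Σα_j − 1 = 2.78 > 0, so everyone contributes w_i; G^SO = 73, W^SO = 73 + 2.78·73 = 275.94.
Deadweight loss = 152.9.

152.9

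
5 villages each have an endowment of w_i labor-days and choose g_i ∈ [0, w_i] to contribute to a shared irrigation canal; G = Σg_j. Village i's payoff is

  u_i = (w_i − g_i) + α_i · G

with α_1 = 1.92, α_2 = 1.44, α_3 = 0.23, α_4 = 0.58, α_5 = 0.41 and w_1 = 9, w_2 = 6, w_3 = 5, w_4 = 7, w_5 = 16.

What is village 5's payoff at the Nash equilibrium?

22.15

∂u_i/∂g_i = α_i − 1, so village i contributes w_i if α_i > 1, else 0.
α_i > 1 for i ∈ {1, 2}; NE contributions (9, 6, 0, 0, 0), G = 15.
u_5 = (16 − 0) + 0.41·15 = 22.15.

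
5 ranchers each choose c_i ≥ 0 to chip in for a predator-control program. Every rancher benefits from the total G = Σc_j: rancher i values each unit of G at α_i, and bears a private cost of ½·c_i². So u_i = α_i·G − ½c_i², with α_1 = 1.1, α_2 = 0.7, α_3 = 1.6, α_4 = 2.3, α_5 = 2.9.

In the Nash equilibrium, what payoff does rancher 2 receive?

Rancher i's FOC: ∂u_i/∂c_i = α_i − c_i = 0, so c_i* = α_i.
NE contributions = (1.1, 0.7, 1.6, 2.3, 2.9); G = 8.6.
u_2 = α_2·G − ½·(c_2)² = 0.7·8.6 − ½·0.7² = 5.775.

5.775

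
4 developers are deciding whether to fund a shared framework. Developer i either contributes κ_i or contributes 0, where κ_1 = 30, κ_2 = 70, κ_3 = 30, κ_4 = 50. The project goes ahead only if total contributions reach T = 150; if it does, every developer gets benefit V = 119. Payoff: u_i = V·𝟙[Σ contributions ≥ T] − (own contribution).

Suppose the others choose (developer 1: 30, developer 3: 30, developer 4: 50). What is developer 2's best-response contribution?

Others' total = 110. Contributing 70 brings total to 180 ≥ 150: gain V − κ_2 = 49.
Best response: 70.

70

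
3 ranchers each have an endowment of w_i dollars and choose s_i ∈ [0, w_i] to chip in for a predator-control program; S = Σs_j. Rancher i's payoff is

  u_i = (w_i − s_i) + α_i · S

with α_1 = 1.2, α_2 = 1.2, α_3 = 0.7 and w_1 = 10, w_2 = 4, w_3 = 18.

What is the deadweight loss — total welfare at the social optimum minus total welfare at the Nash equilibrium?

∂u_i/∂s_i = α_i − 1, so rancher i contributes w_i if α_i > 1, else 0.
α_i > 1 for i ∈ {1, 2}; NE contributions (10, 4, 0), S = 14.
W^NE = Σw_i − S^NE + (Σα_i)·S^NE = 32 + 2.1·14 = 61.4.
Planner: ∂(Σu_j)/∂s_i = Σα_j − 1 = 2.1 > 0, so everyone contributes w_i; S^SO = 32, W^SO = 32 + 2.1·32 = 99.2.
Deadweight loss = 37.8.

37.8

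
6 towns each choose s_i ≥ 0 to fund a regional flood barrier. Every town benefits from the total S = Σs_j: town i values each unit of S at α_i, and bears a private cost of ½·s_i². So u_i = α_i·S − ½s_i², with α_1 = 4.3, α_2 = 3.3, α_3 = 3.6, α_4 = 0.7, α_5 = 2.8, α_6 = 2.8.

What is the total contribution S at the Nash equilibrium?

Town i's FOC: ∂u_i/∂s_i = α_i − s_i = 0, so s_i* = α_i.
NE contributions = (4.3, 3.3, 3.6, 0.7, 2.8, 2.8); S = 17.5.

17.5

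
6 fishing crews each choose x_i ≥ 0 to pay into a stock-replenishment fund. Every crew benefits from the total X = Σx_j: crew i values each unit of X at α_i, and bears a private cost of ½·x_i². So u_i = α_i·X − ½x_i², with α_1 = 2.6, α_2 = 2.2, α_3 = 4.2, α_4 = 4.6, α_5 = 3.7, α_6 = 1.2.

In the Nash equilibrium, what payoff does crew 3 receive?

68.88

Crew i's FOC: ∂u_i/∂x_i = α_i − x_i = 0, so x_i* = α_i.
NE contributions = (2.6, 2.2, 4.2, 4.6, 3.7, 1.2); X = 18.5.
u_3 = α_3·X − ½·(x_3)² = 4.2·18.5 − ½·4.2² = 68.88.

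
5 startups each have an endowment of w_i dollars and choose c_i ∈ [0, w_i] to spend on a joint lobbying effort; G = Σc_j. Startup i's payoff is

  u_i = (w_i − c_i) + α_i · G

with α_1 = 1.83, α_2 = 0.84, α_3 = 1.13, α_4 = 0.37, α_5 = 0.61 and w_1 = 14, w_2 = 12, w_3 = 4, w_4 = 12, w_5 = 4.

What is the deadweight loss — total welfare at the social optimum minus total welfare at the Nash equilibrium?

∂u_i/∂c_i = α_i − 1, so startup i contributes w_i if α_i > 1, else 0.
α_i > 1 for i ∈ {1, 3}; NE contributions (14, 0, 4, 0, 0), G = 18.
W^NE = Σw_i − G^NE + (Σα_i)·G^NE = 46 + 3.78·18 = 114.04.
Planner: ∂(Σu_j)/∂c_i = Σα_j − 1 = 3.78 > 0, so everyone contributes w_i; G^SO = 46, W^SO = 46 + 3.78·46 = 219.88.
Deadweight loss = 105.84.

105.84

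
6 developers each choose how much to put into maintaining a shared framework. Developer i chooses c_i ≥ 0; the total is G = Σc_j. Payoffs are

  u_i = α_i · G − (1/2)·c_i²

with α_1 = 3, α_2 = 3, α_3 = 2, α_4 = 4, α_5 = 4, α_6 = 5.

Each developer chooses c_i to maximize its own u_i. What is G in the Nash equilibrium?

21

Developer i's FOC: ∂u_i/∂c_i = α_i − c_i = 0, so c_i* = α_i.
NE contributions = (3, 3, 2, 4, 4, 5); G = 21.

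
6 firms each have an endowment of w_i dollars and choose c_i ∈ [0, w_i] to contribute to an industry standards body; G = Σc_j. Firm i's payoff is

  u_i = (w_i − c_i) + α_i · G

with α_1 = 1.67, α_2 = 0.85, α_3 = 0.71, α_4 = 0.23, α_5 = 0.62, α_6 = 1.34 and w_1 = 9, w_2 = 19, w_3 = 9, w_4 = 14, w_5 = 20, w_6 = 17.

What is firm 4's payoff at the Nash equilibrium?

19.98

∂u_i/∂c_i = α_i − 1, so firm i contributes w_i if α_i > 1, else 0.
α_i > 1 for i ∈ {1, 6}; NE contributions (9, 0, 0, 0, 0, 17), G = 26.
u_4 = (14 − 0) + 0.23·26 = 19.98.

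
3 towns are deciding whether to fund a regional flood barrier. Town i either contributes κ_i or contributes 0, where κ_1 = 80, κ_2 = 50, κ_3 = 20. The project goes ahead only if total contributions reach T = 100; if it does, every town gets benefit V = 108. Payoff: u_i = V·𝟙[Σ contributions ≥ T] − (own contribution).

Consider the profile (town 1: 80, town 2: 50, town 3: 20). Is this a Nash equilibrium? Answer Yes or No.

No

Total = 150 ≥ 100: provided.
Town 1 (pledges 80, payoff 28): dropping to 0 → total 70, payoff 0. No gain.
Town 2 (pledges 50, payoff 58): dropping to 0 → total 100, payoff 108. Profitable deviation.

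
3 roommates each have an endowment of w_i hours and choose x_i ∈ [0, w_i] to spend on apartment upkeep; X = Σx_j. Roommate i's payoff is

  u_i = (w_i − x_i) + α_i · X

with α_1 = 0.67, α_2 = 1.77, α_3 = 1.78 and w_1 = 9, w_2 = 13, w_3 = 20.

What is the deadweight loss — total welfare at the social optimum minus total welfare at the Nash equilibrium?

∂u_i/∂x_i = α_i − 1, so roommate i contributes w_i if α_i > 1, else 0.
α_i > 1 for i ∈ {2, 3}; NE contributions (0, 13, 20), X = 33.
W^NE = Σw_i − X^NE + (Σα_i)·X^NE = 42 + 3.22·33 = 148.26.
Planner: ∂(Σu_j)/∂x_i = Σα_j − 1 = 3.22 > 0, so everyone contributes w_i; X^SO = 42, W^SO = 42 + 3.22·42 = 177.24.
Deadweight loss = 28.98.

28.98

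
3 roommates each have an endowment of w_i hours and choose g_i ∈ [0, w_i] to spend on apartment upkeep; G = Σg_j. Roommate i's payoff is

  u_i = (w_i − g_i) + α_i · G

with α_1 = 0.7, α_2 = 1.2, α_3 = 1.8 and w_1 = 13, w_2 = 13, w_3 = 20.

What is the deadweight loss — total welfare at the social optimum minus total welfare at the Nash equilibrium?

∂u_i/∂g_i = α_i − 1, so roommate i contributes w_i if α_i > 1, else 0.
α_i > 1 for i ∈ {2, 3}; NE contributions (0, 13, 20), G = 33.
W^NE = Σw_i − G^NE + (Σα_i)·G^NE = 46 + 2.7·33 = 135.1.
Planner: ∂(Σu_j)/∂g_i = Σα_j − 1 = 2.7 > 0, so everyone contributes w_i; G^SO = 46, W^SO = 46 + 2.7·46 = 170.2.
Deadweight loss = 35.1.

35.1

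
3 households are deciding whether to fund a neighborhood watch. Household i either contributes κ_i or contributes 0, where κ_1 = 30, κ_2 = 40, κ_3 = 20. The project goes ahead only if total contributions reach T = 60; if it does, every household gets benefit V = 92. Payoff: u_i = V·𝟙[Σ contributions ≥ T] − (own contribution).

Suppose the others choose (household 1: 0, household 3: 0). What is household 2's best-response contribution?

0

Others' total = 0. Even contributing 40 gives 40 < 60: no benefit either way.
Best response: 0.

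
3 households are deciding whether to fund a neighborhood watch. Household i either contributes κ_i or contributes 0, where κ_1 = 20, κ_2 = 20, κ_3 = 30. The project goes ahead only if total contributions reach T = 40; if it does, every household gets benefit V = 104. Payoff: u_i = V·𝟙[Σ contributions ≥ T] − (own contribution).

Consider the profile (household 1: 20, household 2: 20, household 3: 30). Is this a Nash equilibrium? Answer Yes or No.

Total = 70 ≥ 40: provided.
Household 1 (pledges 20, payoff 84): dropping to 0 → total 50, payoff 104. Profitable deviation.

No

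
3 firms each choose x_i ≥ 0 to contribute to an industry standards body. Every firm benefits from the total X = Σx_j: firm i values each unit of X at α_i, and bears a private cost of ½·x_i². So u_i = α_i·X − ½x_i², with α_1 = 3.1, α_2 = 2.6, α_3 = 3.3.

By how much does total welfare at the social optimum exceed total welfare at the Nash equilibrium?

54.13

Firm i's FOC: ∂u_i/∂x_i = α_i − x_i = 0, so x_i* = α_i.
NE contributions = (3.1, 2.6, 3.3); X = 9.
W^NE = (Σα)·X − ½Σα_i² = 9² − ½·27.26 = 67.37.
Planner sets x_i = Σα_j = 9 for every i, so X^SO = 3·9 = 27.
W^SO = (Σα)·X^SO − ½·3·(Σα)² = (3/2)·9² = 121.5.
Deadweight loss = W^SO − W^NE = 54.13.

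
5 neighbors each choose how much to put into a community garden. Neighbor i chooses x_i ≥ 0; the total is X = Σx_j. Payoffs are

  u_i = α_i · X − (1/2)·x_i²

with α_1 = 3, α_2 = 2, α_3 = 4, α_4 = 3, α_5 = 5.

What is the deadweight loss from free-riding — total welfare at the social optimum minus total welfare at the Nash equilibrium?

465

Neighbor i's FOC: ∂u_i/∂x_i = α_i − x_i = 0, so x_i* = α_i.
NE contributions = (3, 2, 4, 3, 5); X = 17.
W^NE = (Σα)·X − ½Σα_i² = 17² − ½·63 = 257.5.
Planner sets x_i = Σα_j = 17 for every i, so X^SO = 5·17 = 85.
W^SO = (Σα)·X^SO − ½·5·(Σα)² = (5/2)·17² = 722.5.
Deadweight loss = W^SO − W^NE = 465.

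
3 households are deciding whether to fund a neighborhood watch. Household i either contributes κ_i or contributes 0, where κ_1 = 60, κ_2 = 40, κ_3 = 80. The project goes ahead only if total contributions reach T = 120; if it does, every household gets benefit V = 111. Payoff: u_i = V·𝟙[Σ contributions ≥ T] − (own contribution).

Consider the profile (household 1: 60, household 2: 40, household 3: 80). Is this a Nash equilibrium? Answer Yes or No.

No

Total = 180 ≥ 120: provided.
Household 1 (pledges 60, payoff 51): dropping to 0 → total 120, payoff 111. Profitable deviation.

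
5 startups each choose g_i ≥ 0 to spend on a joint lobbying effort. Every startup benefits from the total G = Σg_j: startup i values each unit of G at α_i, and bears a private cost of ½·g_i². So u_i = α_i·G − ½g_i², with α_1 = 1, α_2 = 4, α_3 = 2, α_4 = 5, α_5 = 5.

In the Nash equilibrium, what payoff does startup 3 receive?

Startup i's FOC: ∂u_i/∂g_i = α_i − g_i = 0, so g_i* = α_i.
NE contributions = (1, 4, 2, 5, 5); G = 17.
u_3 = α_3·G − ½·(g_3)² = 2·17 − ½·2² = 32.

32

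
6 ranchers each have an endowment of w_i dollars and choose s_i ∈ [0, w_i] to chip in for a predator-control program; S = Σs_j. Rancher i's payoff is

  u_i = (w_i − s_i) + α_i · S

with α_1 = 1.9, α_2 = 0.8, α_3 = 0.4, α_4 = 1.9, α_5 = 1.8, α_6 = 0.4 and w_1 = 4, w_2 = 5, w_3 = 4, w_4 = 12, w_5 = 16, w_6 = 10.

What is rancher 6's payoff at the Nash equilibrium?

∂u_i/∂s_i = α_i − 1, so rancher i contributes w_i if α_i > 1, else 0.
α_i > 1 for i ∈ {1, 4, 5}; NE contributions (4, 0, 0, 12, 16, 0), S = 32.
u_6 = (10 − 0) + 0.4·32 = 22.8.

22.8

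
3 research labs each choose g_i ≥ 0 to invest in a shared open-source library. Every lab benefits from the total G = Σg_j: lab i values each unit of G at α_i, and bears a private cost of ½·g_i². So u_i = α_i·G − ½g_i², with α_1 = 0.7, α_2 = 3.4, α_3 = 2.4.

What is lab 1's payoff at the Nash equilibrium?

4.305

Lab i's FOC: ∂u_i/∂g_i = α_i − g_i = 0, so g_i* = α_i.
NE contributions = (0.7, 3.4, 2.4); G = 6.5.
u_1 = α_1·G − ½·(g_1)² = 0.7·6.5 − ½·0.7² = 4.305.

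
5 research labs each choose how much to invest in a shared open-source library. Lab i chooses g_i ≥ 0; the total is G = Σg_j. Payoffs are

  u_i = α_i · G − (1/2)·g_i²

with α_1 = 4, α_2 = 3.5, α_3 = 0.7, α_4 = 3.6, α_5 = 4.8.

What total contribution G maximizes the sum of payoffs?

Planner FOC: ∂(Σu_j)/∂g_i = (Σα_j) − g_i = 0, so g_i^SO = Σα_j = 16.6 for every i; G^SO = 83.

83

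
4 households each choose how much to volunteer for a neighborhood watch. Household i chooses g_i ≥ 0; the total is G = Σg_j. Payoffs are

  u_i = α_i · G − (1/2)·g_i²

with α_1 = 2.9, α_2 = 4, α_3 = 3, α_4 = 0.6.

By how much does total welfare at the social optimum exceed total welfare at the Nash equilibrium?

127.135

Household i's FOC: ∂u_i/∂g_i = α_i − g_i = 0, so g_i* = α_i.
NE contributions = (2.9, 4, 3, 0.6); G = 10.5.
W^NE = (Σα)·G − ½Σα_i² = 10.5² − ½·33.77 = 93.365.
Planner sets g_i = Σα_j = 10.5 for every i, so G^SO = 4·10.5 = 42.
W^SO = (Σα)·G^SO − ½·4·(Σα)² = (4/2)·10.5² = 220.5.
Deadweight loss = W^SO − W^NE = 127.135.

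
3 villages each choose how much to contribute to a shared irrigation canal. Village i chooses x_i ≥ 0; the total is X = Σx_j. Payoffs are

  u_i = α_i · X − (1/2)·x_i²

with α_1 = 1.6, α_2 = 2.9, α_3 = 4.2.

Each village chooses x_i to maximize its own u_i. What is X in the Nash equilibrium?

Village i's FOC: ∂u_i/∂x_i = α_i − x_i = 0, so x_i* = α_i.
NE contributions = (1.6, 2.9, 4.2); X = 8.7.

8.7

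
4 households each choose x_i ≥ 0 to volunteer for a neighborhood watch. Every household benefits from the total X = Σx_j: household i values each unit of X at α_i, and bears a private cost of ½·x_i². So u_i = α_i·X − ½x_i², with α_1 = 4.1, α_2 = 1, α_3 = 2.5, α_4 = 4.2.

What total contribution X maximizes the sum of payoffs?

47.2

Planner FOC: ∂(Σu_j)/∂x_i = (Σα_j) − x_i = 0, so x_i^SO = Σα_j = 11.8 for every i; X^SO = 47.2.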